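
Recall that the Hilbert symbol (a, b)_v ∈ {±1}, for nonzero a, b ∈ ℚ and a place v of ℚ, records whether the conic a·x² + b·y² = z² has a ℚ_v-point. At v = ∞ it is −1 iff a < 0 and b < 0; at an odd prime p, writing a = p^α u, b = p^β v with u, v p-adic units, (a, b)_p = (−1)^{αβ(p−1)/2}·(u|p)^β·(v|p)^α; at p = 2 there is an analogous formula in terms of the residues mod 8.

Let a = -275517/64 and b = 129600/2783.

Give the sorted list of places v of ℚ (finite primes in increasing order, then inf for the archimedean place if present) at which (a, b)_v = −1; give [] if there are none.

[2, 23]

(a, b) ≡ (-253, 23) mod (ℚ^×)²; places V = {2, 3, 5, 11, 23, ∞}.
(a,b)_11: α=3, u≡10; β=-2, v≡9 (mod 11); (10|11)=-1, (9|11)=+1; sign (−1)^0·-1^-2·+1^3 = +1.
(a,b)_5: α=0, u≡2; β=2, v≡3 (mod 5); (2|5)=-1, (3|5)=-1; sign (−1)^0·-1^2·-1^0 = +1.
(a,b)_∞: sgn(-253)=−, sgn(23)=+, so +1.
(a,b)_23: α=1, u≡13; β=-1, v≡3 (mod 23); (13|23)=+1, (3|23)=+1; sign (−1)^1·+1^-1·+1^1 = -1.
(a,b)_3: α=2, u≡2; β=4, v≡2 (mod 3); (2|3)=-1, (2|3)=-1; sign (−1)^0·-1^4·-1^2 = +1.
(a,b)_2: α=-6, β=6; u≡3, v≡7 (mod 8); ε(u)ε(v)=1·1, αω(v)=-6·0, βω(u)=6·1; sum ≡ 1  ⇒  -1.
|Ram(-253, 23)| = 2, even; anisotropic at {2, 23}.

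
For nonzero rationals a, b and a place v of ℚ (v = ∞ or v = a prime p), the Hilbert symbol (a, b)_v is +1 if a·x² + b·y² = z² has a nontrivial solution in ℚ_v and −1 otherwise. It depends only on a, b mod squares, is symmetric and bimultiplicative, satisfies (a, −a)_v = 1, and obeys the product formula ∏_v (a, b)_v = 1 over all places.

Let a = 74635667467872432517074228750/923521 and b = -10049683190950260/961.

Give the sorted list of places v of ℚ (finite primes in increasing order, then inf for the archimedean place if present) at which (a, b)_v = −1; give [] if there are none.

(a, b) ≡ (46046, -85) mod (ℚ^×)²; places V = {2, 3, 5, 7, 11, 13, 17, 19, 23, 29, 31, ∞}.
(a,b)_19: α=4, u≡4; β=2, v≡12 (mod 19); (4|19)=+1, (12|19)=-1; sign (−1)^0·+1^2·-1^4 = +1.
(a,b)_∞: sgn(46046)=+, sgn(-85)=−, so +1.
(a,b)_7: α=1, u≡6; β=0, v≡5 (mod 7); (6|7)=-1, (5|7)=-1; sign (−1)^0·-1^0·-1^1 = -1.
(a,b)_11: α=3, u≡7; β=2, v≡9 (mod 11); (7|11)=-1, (9|11)=+1; sign (−1)^0·-1^2·+1^3 = +1.
(a,b)_2: α=1, β=2; u≡7, v≡3 (mod 8); ε(u)ε(v)=1·1, αω(v)=1·1, βω(u)=2·0; sum ≡ 0  ⇒  +1.
(a,b)_23: α=3, u≡8; β=2, v≡5 (mod 23); (8|23)=+1, (5|23)=-1; sign (−1)^0·+1^2·-1^3 = -1.
(a,b)_29: α=4, u≡9; β=2, v≡27 (mod 29); (9|29)=+1, (27|29)=-1; sign (−1)^0·+1^2·-1^4 = +1.
(a,b)_3: α=2, u≡2; β=2, v≡2 (mod 3); (2|3)=-1, (2|3)=-1; sign (−1)^0·-1^2·-1^2 = +1.
(a,b)_13: α=3, u≡8; β=2, v≡2 (mod 13); (8|13)=-1, (2|13)=-1; sign (−1)^0·-1^2·-1^3 = -1.
(a,b)_5: α=4, u≡1; β=1, v≡3 (mod 5); (1|5)=+1, (3|5)=-1; sign (−1)^0·+1^1·-1^4 = +1.
(a,b)_17: α=2, u≡5; β=1, v≡10 (mod 17); (5|17)=-1, (10|17)=-1; sign (−1)^0·-1^1·-1^2 = -1.
(a,b)_31: α=-4, u≡11; β=-2, v≡1 (mod 31); (11|31)=-1, (1|31)=+1; sign (−1)^0·-1^-2·+1^-4 = +1.
(46046, -85 / ℚ) ramifies at {7, 13, 17, 23}: a division algebra.

[7, 13, 17, 23]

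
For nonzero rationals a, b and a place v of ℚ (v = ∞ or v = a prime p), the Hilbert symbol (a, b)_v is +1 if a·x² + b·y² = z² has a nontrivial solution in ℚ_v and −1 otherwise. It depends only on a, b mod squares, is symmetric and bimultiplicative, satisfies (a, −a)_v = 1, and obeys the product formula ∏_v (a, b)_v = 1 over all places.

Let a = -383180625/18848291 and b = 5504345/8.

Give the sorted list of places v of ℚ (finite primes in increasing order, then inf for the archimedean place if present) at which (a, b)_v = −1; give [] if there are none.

Mod squares: a ≡ -11, b ≡ 13090. Check v ∈ {∞, 2, 3, 5, 7, 11, 17, 29}.
v=29: a=29^2·(≡26), b=29^2·(≡17) mod 29; (26|29)=-1, (17|29)=-1; (−1)^{2·2·14}·(-1)^2·(-1)^2 = +1.
v=11: a=11^-3·(≡2), b=11^1·(≡2) mod 11; (2|11)=-1, (2|11)=-1; (−1)^{-3·1·5}·(-1)^1·(-1)^-3 = -1.
v=3: a=3^6·(≡1), b=3^0·(≡1) mod 3; (1|3)=+1, (1|3)=+1; (−1)^{6·0·1}·(+1)^0·(+1)^6 = +1.
v=17: a=17^-2·(≡3), b=17^1·(≡11) mod 17; (3|17)=-1, (11|17)=-1; (−1)^{-2·1·8}·(-1)^1·(-1)^-2 = -1.
v=7: a=7^-2·(≡6), b=7^1·(≡4) mod 7; (6|7)=-1, (4|7)=+1; (−1)^{-2·1·3}·(-1)^1·(+1)^-2 = -1.
v=5: a=5^4·(≡1), b=5^1·(≡3) mod 5; (1|5)=+1, (3|5)=-1; (−1)^{4·1·2}·(+1)^1·(-1)^4 = +1.
v=∞: -11 < 0 and 13090 > 0  ⇒  (a,b)_∞ = +1.
v=2: v_2(a)=0, v_2(b)=-3; units ≡ 5, 1 (mod 8); ε·ε+αω+βω = 0·0+0·0+-3·1 ≡ 1  ⇒  (a,b)_2 = -1.
|Ram(-11, 13090)| = 4, even; anisotropic at {2, 7, 11, 17}.

[2, 7, 11, 17]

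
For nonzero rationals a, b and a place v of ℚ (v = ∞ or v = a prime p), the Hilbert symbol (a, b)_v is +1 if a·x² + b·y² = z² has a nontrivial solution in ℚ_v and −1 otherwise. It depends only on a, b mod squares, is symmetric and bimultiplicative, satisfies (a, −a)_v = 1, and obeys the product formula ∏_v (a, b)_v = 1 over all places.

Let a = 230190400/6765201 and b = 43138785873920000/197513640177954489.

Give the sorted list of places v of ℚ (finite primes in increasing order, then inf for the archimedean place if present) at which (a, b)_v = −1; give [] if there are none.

(a, b) ≡ (1189, 2378) mod (ℚ^×)²; places V = {2, 3, 5, 11, 17, 19, 23, 29, 41, ∞}.
(a,b)_∞: sgn(1189)=+, sgn(2378)=+, so +1.
(a,b)_23: α=0, u≡13; β=-4, v≡4 (mod 23); (13|23)=+1, (4|23)=+1; sign (−1)^0·+1^-4·+1^0 = +1.
(a,b)_3: α=-4, u≡1; β=-4, v≡2 (mod 3); (1|3)=+1, (2|3)=-1; sign (−1)^0·+1^-4·-1^-4 = +1.
(a,b)_5: α=2, u≡1; β=4, v≡3 (mod 5); (1|5)=+1, (3|5)=-1; sign (−1)^0·+1^4·-1^2 = +1.
(a,b)_29: α=1, u≡8; β=1, v≡25 (mod 29); (8|29)=-1, (25|29)=+1; sign (−1)^0·-1^1·+1^1 = -1.
(a,b)_17: α=-4, u≡1; β=-6, v≡4 (mod 17); (1|17)=+1, (4|17)=+1; sign (−1)^0·+1^-6·+1^-4 = +1.
(a,b)_11: α=2, u≡9; β=6, v≡6 (mod 11); (9|11)=+1, (6|11)=-1; sign (−1)^0·+1^6·-1^2 = +1.
(a,b)_41: α=1, u≡35; β=1, v≡11 (mod 41); (35|41)=-1, (11|41)=-1; sign (−1)^0·-1^1·-1^1 = +1.
(a,b)_19: α=0, u≡1; β=-2, v≡14 (mod 19); (1|19)=+1, (14|19)=-1; sign (−1)^0·+1^-2·-1^0 = +1.
(a,b)_2: α=6, β=15; u≡5, v≡5 (mod 8); ε(u)ε(v)=0·0, αω(v)=6·1, βω(u)=15·1; sum ≡ 1  ⇒  -1.
|Ram(1189, 2378)| = 2, even; anisotropic at {2, 29}.

[2, 29]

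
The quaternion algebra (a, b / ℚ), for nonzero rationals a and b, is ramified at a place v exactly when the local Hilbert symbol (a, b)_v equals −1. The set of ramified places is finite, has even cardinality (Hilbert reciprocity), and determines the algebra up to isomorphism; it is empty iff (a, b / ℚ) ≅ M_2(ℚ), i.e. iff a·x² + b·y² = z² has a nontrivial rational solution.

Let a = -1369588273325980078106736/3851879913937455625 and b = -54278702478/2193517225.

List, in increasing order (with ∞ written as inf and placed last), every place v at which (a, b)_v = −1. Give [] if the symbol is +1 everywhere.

[3, 13, 23, inf]

(a, b) ≡ (-759, -12558) mod (ℚ^×)²; places V = {2, 3, 5, 7, 11, 13, 17, 19, 23, 29, ∞}.
(a,b)_19: α=-2, u≡6; β=-2, v≡17 (mod 19); (6|19)=+1, (17|19)=+1; sign (−1)^0·+1^-2·+1^-2 = +1.
(a,b)_7: α=6, u≡4; β=3, v≡6 (mod 7); (4|7)=+1, (6|7)=-1; sign (−1)^0·+1^3·-1^6 = +1.
(a,b)_29: α=-4, u≡5; β=-2, v≡28 (mod 29); (5|29)=+1, (28|29)=+1; sign (−1)^0·+1^-2·+1^-4 = +1.
(a,b)_13: α=2, u≡8; β=1, v≡3 (mod 13); (8|13)=-1, (3|13)=+1; sign (−1)^0·-1^1·+1^2 = -1.
(a,b)_3: α=19, u≡2; β=7, v≡2 (mod 3); (2|3)=-1, (2|3)=-1; sign (−1)^1·-1^7·-1^19 = -1.
(a,b)_∞: sgn(-759)=−, sgn(-12558)=−, so -1.
(a,b)_11: α=5, u≡2; β=2, v≡3 (mod 11); (2|11)=-1, (3|11)=+1; sign (−1)^0·-1^2·+1^5 = +1.
(a,b)_17: α=-6, u≡7; β=-2, v≡6 (mod 17); (7|17)=-1, (6|17)=-1; sign (−1)^0·-1^-2·-1^-6 = +1.
(a,b)_23: α=1, u≡9; β=1, v≡1 (mod 23); (9|23)=+1, (1|23)=+1; sign (−1)^1·+1^1·+1^1 = -1.
(a,b)_5: α=-4, u≡1; β=-2, v≡3 (mod 5); (1|5)=+1, (3|5)=-1; sign (−1)^0·+1^-2·-1^-4 = +1.
(a,b)_2: α=4, β=1; u≡1, v≡1 (mod 8); ε(u)ε(v)=0·0, αω(v)=4·0, βω(u)=1·0; sum ≡ 0  ⇒  +1.
(-759, -12558 / ℚ) ramifies at {3, 13, 23, ∞}: a division algebra.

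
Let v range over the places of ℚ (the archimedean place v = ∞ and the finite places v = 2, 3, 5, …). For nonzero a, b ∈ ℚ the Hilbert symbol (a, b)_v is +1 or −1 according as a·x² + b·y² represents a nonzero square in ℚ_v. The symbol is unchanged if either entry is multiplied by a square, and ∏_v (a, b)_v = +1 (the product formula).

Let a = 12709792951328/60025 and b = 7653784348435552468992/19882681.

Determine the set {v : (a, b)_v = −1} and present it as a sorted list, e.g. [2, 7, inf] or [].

[3, 53]

(a, b) ≡ (2, 7473) mod (ℚ^×)²; places V = {2, 3, 5, 7, 11, 13, 23, 47, 53, ∞}.
(a,b)_3: α=0, u≡2; β=3, v≡1 (mod 3); (2|3)=-1, (1|3)=+1; sign (−1)^0·-1^3·+1^0 = -1.
(a,b)_23: α=2, u≡9; β=4, v≡15 (mod 23); (9|23)=+1, (15|23)=-1; sign (−1)^0·+1^4·-1^2 = +1.
(a,b)_2: α=5, β=16; u≡1, v≡1 (mod 8); ε(u)ε(v)=0·0, αω(v)=5·0, βω(u)=16·0; sum ≡ 0  ⇒  +1.
(a,b)_13: α=0, u≡11; β=-2, v≡7 (mod 13); (11|13)=-1, (7|13)=-1; sign (−1)^0·-1^-2·-1^0 = +1.
(a,b)_5: α=-2, u≡3; β=0, v≡2 (mod 5); (3|5)=-1, (2|5)=-1; sign (−1)^0·-1^0·-1^-2 = +1.
(a,b)_11: α=2, u≡7; β=0, v≡3 (mod 11); (7|11)=-1, (3|11)=+1; sign (−1)^0·-1^0·+1^2 = +1.
(a,b)_53: α=2, u≡31; β=3, v≡14 (mod 53); (31|53)=-1, (14|53)=-1; sign (−1)^0·-1^3·-1^2 = -1.
(a,b)_7: α=-4, u≡1; β=-6, v≡4 (mod 7); (1|7)=+1, (4|7)=+1; sign (−1)^0·+1^-6·+1^-4 = +1.
(a,b)_∞: sgn(2)=+, sgn(7473)=+, so +1.
(a,b)_47: α=2, u≡27; β=3, v≡6 (mod 47); (27|47)=+1, (6|47)=+1; sign (−1)^0·+1^3·+1^2 = +1.
(2, 7473 / ℚ) ramifies at {3, 53}: a division algebra.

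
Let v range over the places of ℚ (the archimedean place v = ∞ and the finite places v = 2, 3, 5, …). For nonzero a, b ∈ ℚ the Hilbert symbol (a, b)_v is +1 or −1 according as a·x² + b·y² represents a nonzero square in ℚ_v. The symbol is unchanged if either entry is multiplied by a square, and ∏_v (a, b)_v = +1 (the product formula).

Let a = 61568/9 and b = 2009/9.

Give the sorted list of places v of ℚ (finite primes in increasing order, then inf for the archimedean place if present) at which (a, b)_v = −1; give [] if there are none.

[13, 41]

Mod squares: a ≡ 962, b ≡ 41. Check v ∈ {∞, 2, 3, 7, 13, 37, 41}.
v=7: a=7^0·(≡5), b=7^2·(≡3) mod 7; (5|7)=-1, (3|7)=-1; (−1)^{0·2·3}·(-1)^2·(-1)^0 = +1.
v=13: a=13^1·(≡12), b=13^0·(≡8) mod 13; (12|13)=+1, (8|13)=-1; (−1)^{1·0·6}·(+1)^0·(-1)^1 = -1.
v=3: a=3^-2·(≡2), b=3^-2·(≡2) mod 3; (2|3)=-1, (2|3)=-1; (−1)^{-2·-2·1}·(-1)^-2·(-1)^-2 = +1.
v=37: a=37^1·(≡4), b=37^0·(≡30) mod 37; (4|37)=+1, (30|37)=+1; (−1)^{1·0·18}·(+1)^0·(+1)^1 = +1.
v=41: a=41^0·(≡3), b=41^1·(≡10) mod 41; (3|41)=-1, (10|41)=+1; (−1)^{0·1·20}·(-1)^1·(+1)^0 = -1.
v=∞: 962 > 0 and 41 > 0  ⇒  (a,b)_∞ = +1.
v=2: v_2(a)=7, v_2(b)=0; units ≡ 1, 1 (mod 8); ε·ε+αω+βω = 0·0+7·0+0·0 ≡ 0  ⇒  (a,b)_2 = +1.
(962, 41 / ℚ) ramifies at {13, 41}: a division algebra.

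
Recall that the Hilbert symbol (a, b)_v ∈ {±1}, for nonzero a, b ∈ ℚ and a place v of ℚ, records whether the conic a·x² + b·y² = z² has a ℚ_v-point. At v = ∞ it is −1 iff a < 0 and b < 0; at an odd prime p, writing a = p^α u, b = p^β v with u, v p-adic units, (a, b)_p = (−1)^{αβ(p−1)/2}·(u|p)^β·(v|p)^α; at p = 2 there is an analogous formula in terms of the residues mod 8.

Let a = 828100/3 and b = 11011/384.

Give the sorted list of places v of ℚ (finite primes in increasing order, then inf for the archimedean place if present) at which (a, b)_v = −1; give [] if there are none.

[2, 7]

Mod squares: a ≡ 3, b ≡ 546. Check v ∈ {∞, 2, 3, 5, 7, 11, 13}.
v=∞: 3 > 0 and 546 > 0  ⇒  (a,b)_∞ = +1.
v=7: a=7^2·(≡3), b=7^1·(≡2) mod 7; (3|7)=-1, (2|7)=+1; (−1)^{2·1·3}·(-1)^1·(+1)^2 = -1.
v=13: a=13^2·(≡4), b=13^1·(≡4) mod 13; (4|13)=+1, (4|13)=+1; (−1)^{2·1·6}·(+1)^1·(+1)^2 = +1.
v=5: a=5^2·(≡3), b=5^0·(≡4) mod 5; (3|5)=-1, (4|5)=+1; (−1)^{2·0·2}·(-1)^0·(+1)^2 = +1.
v=2: v_2(a)=2, v_2(b)=-7; units ≡ 3, 1 (mod 8); ε·ε+αω+βω = 1·0+2·0+-7·1 ≡ 1  ⇒  (a,b)_2 = -1.
v=11: a=11^0·(≡3), b=11^2·(≡8) mod 11; (3|11)=+1, (8|11)=-1; (−1)^{0·2·5}·(+1)^2·(-1)^0 = +1.
v=3: a=3^-1·(≡1), b=3^-1·(≡2) mod 3; (1|3)=+1, (2|3)=-1; (−1)^{-1·-1·1}·(+1)^-1·(-1)^-1 = +1.
|Ram(3, 546)| = 2, even; anisotropic at {2, 7}.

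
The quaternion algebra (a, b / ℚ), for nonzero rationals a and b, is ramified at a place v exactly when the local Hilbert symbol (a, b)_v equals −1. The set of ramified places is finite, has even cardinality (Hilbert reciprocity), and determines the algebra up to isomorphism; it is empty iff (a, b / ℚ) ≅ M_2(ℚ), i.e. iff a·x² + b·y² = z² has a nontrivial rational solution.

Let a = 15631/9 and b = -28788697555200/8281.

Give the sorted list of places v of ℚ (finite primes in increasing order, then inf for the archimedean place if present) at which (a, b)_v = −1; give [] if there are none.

[2, 23]

Mod squares: a ≡ 319, b ≡ -7337. Check v ∈ {∞, 2, 3, 5, 7, 11, 13, 23, 29}.
v=7: a=7^2·(≡2), b=7^-2·(≡5) mod 7; (2|7)=+1, (5|7)=-1; (−1)^{2·-2·3}·(+1)^-2·(-1)^2 = +1.
v=3: a=3^-2·(≡1), b=3^6·(≡1) mod 3; (1|3)=+1, (1|3)=+1; (−1)^{-2·6·1}·(+1)^6·(+1)^-2 = +1.
v=11: a=11^1·(≡10), b=11^1·(≡5) mod 11; (10|11)=-1, (5|11)=+1; (−1)^{1·1·5}·(-1)^1·(+1)^1 = +1.
v=29: a=29^1·(≡18), b=29^3·(≡11) mod 29; (18|29)=-1, (11|29)=-1; (−1)^{1·3·14}·(-1)^3·(-1)^1 = +1.
v=5: a=5^0·(≡4), b=5^2·(≡2) mod 5; (4|5)=+1, (2|5)=-1; (−1)^{0·2·2}·(+1)^2·(-1)^0 = +1.
v=∞: 319 > 0 and -7337 < 0  ⇒  (a,b)_∞ = +1.
v=23: a=23^0·(≡22), b=23^1·(≡18) mod 23; (22|23)=-1, (18|23)=+1; (−1)^{0·1·11}·(-1)^1·(+1)^0 = -1.
v=2: v_2(a)=0, v_2(b)=8; units ≡ 7, 7 (mod 8); ε·ε+αω+βω = 1·1+0·0+8·0 ≡ 1  ⇒  (a,b)_2 = -1.
v=13: a=13^0·(≡2), b=13^-2·(≡8) mod 13; (2|13)=-1, (8|13)=-1; (−1)^{0·-2·6}·(-1)^-2·(-1)^0 = +1.
|Ram(319, -7337)| = 2, even; anisotropic at {2, 23}.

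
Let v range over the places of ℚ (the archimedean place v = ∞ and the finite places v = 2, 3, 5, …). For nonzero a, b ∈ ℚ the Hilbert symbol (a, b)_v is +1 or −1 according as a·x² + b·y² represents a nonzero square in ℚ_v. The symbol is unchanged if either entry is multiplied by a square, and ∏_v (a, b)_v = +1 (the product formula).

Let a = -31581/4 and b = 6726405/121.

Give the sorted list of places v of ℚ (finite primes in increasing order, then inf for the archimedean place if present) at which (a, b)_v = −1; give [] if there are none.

[7, 29]

(a, b) ≡ (-29, 3045) mod (ℚ^×)²; places V = {2, 3, 5, 7, 11, 29, 47, ∞}.
(a,b)_29: α=1, u≡25; β=1, v≡18 (mod 29); (25|29)=+1, (18|29)=-1; sign (−1)^0·+1^1·-1^1 = -1.
(a,b)_11: α=2, u≡9; β=-2, v≡4 (mod 11); (9|11)=+1, (4|11)=+1; sign (−1)^0·+1^-2·+1^2 = +1.
(a,b)_2: α=-2, β=0; u≡3, v≡5 (mod 8); ε(u)ε(v)=1·0, αω(v)=-2·1, βω(u)=0·1; sum ≡ 0  ⇒  +1.
(a,b)_5: α=0, u≡1; β=1, v≡1 (mod 5); (1|5)=+1, (1|5)=+1; sign (−1)^0·+1^1·+1^0 = +1.
(a,b)_7: α=0, u≡6; β=1, v≡2 (mod 7); (6|7)=-1, (2|7)=+1; sign (−1)^0·-1^1·+1^0 = -1.
(a,b)_3: α=2, u≡1; β=1, v≡1 (mod 3); (1|3)=+1, (1|3)=+1; sign (−1)^0·+1^1·+1^2 = +1.
(a,b)_∞: sgn(-29)=−, sgn(3045)=+, so +1.
(a,b)_47: α=0, u≡36; β=2, v≡24 (mod 47); (36|47)=+1, (24|47)=+1; sign (−1)^0·+1^2·+1^0 = +1.
Ram(-29, 3045) = {7, 29}; no ℚ_7-point on the conic.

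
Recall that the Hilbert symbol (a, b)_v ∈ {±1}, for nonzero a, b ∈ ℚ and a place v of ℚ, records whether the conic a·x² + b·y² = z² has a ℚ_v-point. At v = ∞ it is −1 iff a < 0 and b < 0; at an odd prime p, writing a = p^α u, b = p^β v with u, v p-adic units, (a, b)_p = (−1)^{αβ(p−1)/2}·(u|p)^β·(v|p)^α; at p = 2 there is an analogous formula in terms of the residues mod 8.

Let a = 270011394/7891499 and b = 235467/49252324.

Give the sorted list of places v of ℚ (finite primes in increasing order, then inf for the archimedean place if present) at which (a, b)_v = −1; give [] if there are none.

Mod squares: a ≡ 1254, b ≡ 323. Check v ∈ {∞, 2, 3, 7, 11, 17, 19, 29}.
v=2: v_2(a)=1, v_2(b)=-2; units ≡ 3, 3 (mod 8); ε·ε+αω+βω = 1·1+1·1+-2·1 ≡ 0  ⇒  (a,b)_2 = +1.
v=∞: 1254 > 0 and 323 > 0  ⇒  (a,b)_∞ = +1.
v=19: a=19^3·(≡17), b=19^1·(≡16) mod 19; (17|19)=+1, (16|19)=+1; (−1)^{3·1·9}·(+1)^1·(+1)^3 = -1.
v=29: a=29^0·(≡24), b=29^-2·(≡28) mod 29; (24|29)=+1, (28|29)=+1; (−1)^{0·-2·14}·(+1)^-2·(+1)^0 = +1.
v=17: a=17^0·(≡16), b=17^1·(≡9) mod 17; (16|17)=+1, (9|17)=+1; (−1)^{0·1·8}·(+1)^1·(+1)^0 = +1.
v=11: a=11^-5·(≡3), b=11^-4·(≡5) mod 11; (3|11)=+1, (5|11)=+1; (−1)^{-5·-4·5}·(+1)^-4·(+1)^-5 = +1.
v=3: a=3^9·(≡1), b=3^6·(≡2) mod 3; (1|3)=+1, (2|3)=-1; (−1)^{9·6·1}·(+1)^6·(-1)^9 = -1.
v=7: a=7^-2·(≡1), b=7^0·(≡4) mod 7; (1|7)=+1, (4|7)=+1; (−1)^{-2·0·3}·(+1)^0·(+1)^-2 = +1.
|Ram(1254, 323)| = 2, even; anisotropic at {3, 19}.

[3, 19]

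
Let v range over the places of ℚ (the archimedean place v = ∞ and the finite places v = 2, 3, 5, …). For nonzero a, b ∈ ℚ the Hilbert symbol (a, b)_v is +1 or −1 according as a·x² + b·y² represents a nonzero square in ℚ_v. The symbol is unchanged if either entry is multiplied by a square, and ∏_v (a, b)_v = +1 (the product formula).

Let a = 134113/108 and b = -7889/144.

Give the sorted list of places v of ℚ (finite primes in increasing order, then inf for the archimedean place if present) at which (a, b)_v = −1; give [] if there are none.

Mod squares: a ≡ 8211, b ≡ -161. Check v ∈ {∞, 2, 3, 7, 17, 23}.
v=7: a=7^3·(≡2), b=7^3·(≡3) mod 7; (2|7)=+1, (3|7)=-1; (−1)^{3·3·3}·(+1)^3·(-1)^3 = +1.
v=23: a=23^1·(≡18), b=23^1·(≡8) mod 23; (18|23)=+1, (8|23)=+1; (−1)^{1·1·11}·(+1)^1·(+1)^1 = -1.
v=17: a=17^1·(≡3), b=17^0·(≡2) mod 17; (3|17)=-1, (2|17)=+1; (−1)^{1·0·8}·(-1)^0·(+1)^1 = +1.
v=∞: 8211 > 0 and -161 < 0  ⇒  (a,b)_∞ = +1.
v=2: v_2(a)=-2, v_2(b)=-4; units ≡ 3, 7 (mod 8); ε·ε+αω+βω = 1·1+-2·0+-4·1 ≡ 1  ⇒  (a,b)_2 = -1.
v=3: a=3^-3·(≡1), b=3^-2·(≡1) mod 3; (1|3)=+1, (1|3)=+1; (−1)^{-3·-2·1}·(+1)^-2·(+1)^-3 = +1.
Ram(8211, -161) = {2, 23}; no ℚ_2-point on the conic.

[2, 23]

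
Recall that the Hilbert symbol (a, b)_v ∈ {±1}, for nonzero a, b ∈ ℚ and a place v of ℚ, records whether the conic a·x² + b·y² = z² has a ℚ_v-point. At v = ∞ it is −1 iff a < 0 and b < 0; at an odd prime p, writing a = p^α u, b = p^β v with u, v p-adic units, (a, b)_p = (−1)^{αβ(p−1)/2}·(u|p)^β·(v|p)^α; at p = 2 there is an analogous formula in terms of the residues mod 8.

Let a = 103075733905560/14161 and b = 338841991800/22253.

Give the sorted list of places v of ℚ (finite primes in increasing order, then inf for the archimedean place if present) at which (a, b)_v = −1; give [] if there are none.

[2, 3, 7, 13]

(a, b) ≡ (390, 6006) mod (ℚ^×)²; places V = {2, 3, 5, 7, 11, 13, 17, ∞}.
(a,b)_3: α=5, u≡1; β=3, v≡1 (mod 3); (1|3)=+1, (1|3)=+1; sign (−1)^1·+1^3·+1^5 = -1.
(a,b)_13: α=9, u≡12; β=7, v≡7 (mod 13); (12|13)=+1, (7|13)=-1; sign (−1)^0·+1^7·-1^9 = -1.
(a,b)_2: α=3, β=3; u≡3, v≡3 (mod 8); ε(u)ε(v)=1·1, αω(v)=3·1, βω(u)=3·1; sum ≡ 1  ⇒  -1.
(a,b)_7: α=-2, u≡5; β=-1, v≡4 (mod 7); (5|7)=-1, (4|7)=+1; sign (−1)^0·-1^-1·+1^-2 = -1.
(a,b)_∞: sgn(390)=+, sgn(6006)=+, so +1.
(a,b)_11: α=0, u≡5; β=-1, v≡7 (mod 11); (5|11)=+1, (7|11)=-1; sign (−1)^0·+1^-1·-1^0 = +1.
(a,b)_17: α=-2, u≡9; β=-2, v≡3 (mod 17); (9|17)=+1, (3|17)=-1; sign (−1)^0·+1^-2·-1^-2 = +1.
(a,b)_5: α=1, u≡2; β=2, v≡4 (mod 5); (2|5)=-1, (4|5)=+1; sign (−1)^0·-1^2·+1^1 = +1.
(390, 6006 / ℚ) ramifies at {2, 3, 7, 13}: a division algebra.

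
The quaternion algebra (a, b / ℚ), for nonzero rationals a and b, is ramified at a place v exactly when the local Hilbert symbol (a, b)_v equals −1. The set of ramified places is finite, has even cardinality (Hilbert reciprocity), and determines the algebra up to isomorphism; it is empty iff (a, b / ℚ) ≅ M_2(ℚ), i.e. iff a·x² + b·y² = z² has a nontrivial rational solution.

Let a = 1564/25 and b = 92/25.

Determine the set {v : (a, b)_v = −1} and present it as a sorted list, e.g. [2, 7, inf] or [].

Mod squares: a ≡ 391, b ≡ 23. Check v ∈ {∞, 2, 5, 17, 23}.
v=5: a=5^-2·(≡4), b=5^-2·(≡2) mod 5; (4|5)=+1, (2|5)=-1; (−1)^{-2·-2·2}·(+1)^-2·(-1)^-2 = +1.
v=2: v_2(a)=2, v_2(b)=2; units ≡ 7, 7 (mod 8); ε·ε+αω+βω = 1·1+2·0+2·0 ≡ 1  ⇒  (a,b)_2 = -1.
v=17: a=17^1·(≡3), b=17^0·(≡3) mod 17; (3|17)=-1, (3|17)=-1; (−1)^{1·0·8}·(-1)^0·(-1)^1 = -1.
v=23: a=23^1·(≡11), b=23^1·(≡2) mod 23; (11|23)=-1, (2|23)=+1; (−1)^{1·1·11}·(-1)^1·(+1)^1 = +1.
v=∞: 391 > 0 and 23 > 0  ⇒  (a,b)_∞ = +1.
|Ram(391, 23)| = 2, even; anisotropic at {2, 17}.

[2, 17]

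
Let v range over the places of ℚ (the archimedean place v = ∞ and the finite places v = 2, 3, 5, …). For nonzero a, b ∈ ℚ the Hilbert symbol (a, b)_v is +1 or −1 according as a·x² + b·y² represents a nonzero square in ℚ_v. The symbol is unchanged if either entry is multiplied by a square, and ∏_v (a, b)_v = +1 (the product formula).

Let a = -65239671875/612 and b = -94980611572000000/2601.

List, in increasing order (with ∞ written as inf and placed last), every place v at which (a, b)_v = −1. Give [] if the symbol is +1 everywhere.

[17, 37, 47, inf]

Mod squares: a ≡ -29563, b ≡ -37. Check v ∈ {∞, 2, 3, 5, 7, 11, 17, 37, 47}.
v=37: a=37^1·(≡22), b=37^1·(≡25) mod 37; (22|37)=-1, (25|37)=+1; (−1)^{1·1·18}·(-1)^1·(+1)^1 = -1.
v=11: a=11^0·(≡1), b=11^2·(≡6) mod 11; (1|11)=+1, (6|11)=-1; (−1)^{0·2·5}·(+1)^2·(-1)^0 = +1.
v=∞: -29563 < 0 and -37 < 0  ⇒  (a,b)_∞ = -1.
v=3: a=3^-2·(≡2), b=3^-2·(≡2) mod 3; (2|3)=-1, (2|3)=-1; (−1)^{-2·-2·1}·(-1)^-2·(-1)^-2 = +1.
v=47: a=47^1·(≡41), b=47^2·(≡40) mod 47; (41|47)=-1, (40|47)=-1; (−1)^{1·2·23}·(-1)^2·(-1)^1 = -1.
v=7: a=7^4·(≡6), b=7^4·(≡5) mod 7; (6|7)=-1, (5|7)=-1; (−1)^{4·4·3}·(-1)^4·(-1)^4 = +1.
v=2: v_2(a)=-2, v_2(b)=8; units ≡ 5, 3 (mod 8); ε·ε+αω+βω = 0·1+-2·1+8·1 ≡ 0  ⇒  (a,b)_2 = +1.
v=5: a=5^6·(≡3), b=5^6·(≡2) mod 5; (3|5)=-1, (2|5)=-1; (−1)^{6·6·2}·(-1)^6·(-1)^6 = +1.
v=17: a=17^-1·(≡14), b=17^-2·(≡11) mod 17; (14|17)=-1, (11|17)=-1; (−1)^{-1·-2·8}·(-1)^-2·(-1)^-1 = -1.
(-29563, -37 / ℚ) ramifies at {17, 37, 47, ∞}: a division algebra.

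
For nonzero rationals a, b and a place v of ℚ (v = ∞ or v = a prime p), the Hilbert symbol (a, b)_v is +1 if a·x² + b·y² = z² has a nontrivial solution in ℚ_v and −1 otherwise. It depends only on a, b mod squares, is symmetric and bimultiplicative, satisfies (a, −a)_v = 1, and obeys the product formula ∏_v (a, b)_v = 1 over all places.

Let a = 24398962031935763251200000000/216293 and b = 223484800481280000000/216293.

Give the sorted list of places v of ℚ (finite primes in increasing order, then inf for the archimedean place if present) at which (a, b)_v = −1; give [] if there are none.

[2, 7]

(a, b) ≡ (6006, 2310) mod (ℚ^×)²; places V = {2, 3, 5, 7, 11, 13, 53, ∞}.
(a,b)_2: α=25, β=17; u≡3, v≡3 (mod 8); ε(u)ε(v)=1·1, αω(v)=25·1, βω(u)=17·1; sum ≡ 1  ⇒  -1.
(a,b)_13: α=3, u≡7; β=2, v≡10 (mod 13); (7|13)=-1, (10|13)=+1; sign (−1)^0·-1^2·+1^3 = +1.
(a,b)_53: α=-2, u≡29; β=-2, v≡23 (mod 53); (29|53)=+1, (23|53)=-1; sign (−1)^0·+1^-2·-1^-2 = +1.
(a,b)_11: α=-1, u≡2; β=-1, v≡5 (mod 11); (2|11)=-1, (5|11)=+1; sign (−1)^1·-1^-1·+1^-1 = +1.
(a,b)_∞: sgn(6006)=+, sgn(2310)=+, so +1.
(a,b)_7: α=-1, u≡4; β=-1, v≡2 (mod 7); (4|7)=+1, (2|7)=+1; sign (−1)^1·+1^-1·+1^-1 = -1.
(a,b)_5: α=8, u≡4; β=7, v≡3 (mod 5); (4|5)=+1, (3|5)=-1; sign (−1)^0·+1^7·-1^8 = +1.
(a,b)_3: α=25, u≡1; β=17, v≡2 (mod 3); (1|3)=+1, (2|3)=-1; sign (−1)^1·+1^17·-1^25 = +1.
Ram(6006, 2310) = {2, 7}; no ℚ_2-point on the conic.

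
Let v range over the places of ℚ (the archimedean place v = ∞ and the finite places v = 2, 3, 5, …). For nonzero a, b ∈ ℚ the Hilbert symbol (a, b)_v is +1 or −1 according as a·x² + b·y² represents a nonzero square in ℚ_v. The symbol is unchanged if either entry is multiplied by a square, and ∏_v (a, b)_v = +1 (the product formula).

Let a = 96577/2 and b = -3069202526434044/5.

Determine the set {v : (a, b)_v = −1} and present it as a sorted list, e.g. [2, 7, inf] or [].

[2, 17, 23, 29]

(a, b) ≡ (193154, -1595) mod (ℚ^×)²; places V = {2, 3, 5, 7, 11, 13, 17, 19, 23, 29, ∞}.
(a,b)_2: α=-1, β=2; u≡1, v≡5 (mod 8); ε(u)ε(v)=0·0, αω(v)=-1·1, βω(u)=2·0; sum ≡ 1  ⇒  -1.
(a,b)_13: α=1, u≡3; β=4, v≡10 (mod 13); (3|13)=+1, (10|13)=+1; sign (−1)^0·+1^4·+1^1 = +1.
(a,b)_11: α=0, u≡4; β=1, v≡1 (mod 11); (4|11)=+1, (1|11)=+1; sign (−1)^0·+1^1·+1^0 = +1.
(a,b)_5: α=0, u≡1; β=-1, v≡1 (mod 5); (1|5)=+1, (1|5)=+1; sign (−1)^0·+1^-1·+1^0 = +1.
(a,b)_∞: sgn(193154)=+, sgn(-1595)=−, so +1.
(a,b)_3: α=0, u≡2; β=2, v≡1 (mod 3); (2|3)=-1, (1|3)=+1; sign (−1)^0·-1^2·+1^0 = +1.
(a,b)_23: α=1, u≡18; β=2, v≡14 (mod 23); (18|23)=+1, (14|23)=-1; sign (−1)^0·+1^2·-1^1 = -1.
(a,b)_29: α=0, u≡18; β=1, v≡27 (mod 29); (18|29)=-1, (27|29)=-1; sign (−1)^0·-1^1·-1^0 = -1.
(a,b)_7: α=0, u≡6; β=2, v≡4 (mod 7); (6|7)=-1, (4|7)=+1; sign (−1)^0·-1^2·+1^0 = +1.
(a,b)_17: α=1, u≡10; β=0, v≡5 (mod 17); (10|17)=-1, (5|17)=-1; sign (−1)^0·-1^0·-1^1 = -1.
(a,b)_19: α=1, u≡5; β=2, v≡6 (mod 19); (5|19)=+1, (6|19)=+1; sign (−1)^0·+1^2·+1^1 = +1.
(193154, -1595 / ℚ) ramifies at {2, 17, 23, 29}: a division algebra.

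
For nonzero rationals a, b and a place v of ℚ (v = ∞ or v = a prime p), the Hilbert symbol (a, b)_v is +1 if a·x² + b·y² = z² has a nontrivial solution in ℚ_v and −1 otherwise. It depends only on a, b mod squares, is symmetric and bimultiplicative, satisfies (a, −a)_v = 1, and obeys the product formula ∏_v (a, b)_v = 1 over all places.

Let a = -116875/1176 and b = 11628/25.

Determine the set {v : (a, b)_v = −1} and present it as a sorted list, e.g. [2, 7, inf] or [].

Mod squares: a ≡ -1122, b ≡ 323. Check v ∈ {∞, 2, 3, 5, 7, 11, 17, 19}.
v=7: a=7^-2·(≡6), b=7^0·(≡2) mod 7; (6|7)=-1, (2|7)=+1; (−1)^{-2·0·3}·(-1)^0·(+1)^-2 = +1.
v=19: a=19^0·(≡3), b=19^1·(≡7) mod 19; (3|19)=-1, (7|19)=+1; (−1)^{0·1·9}·(-1)^1·(+1)^0 = -1.
v=5: a=5^4·(≡3), b=5^-2·(≡3) mod 5; (3|5)=-1, (3|5)=-1; (−1)^{4·-2·2}·(-1)^-2·(-1)^4 = +1.
v=11: a=11^1·(≡10), b=11^0·(≡4) mod 11; (10|11)=-1, (4|11)=+1; (−1)^{1·0·5}·(-1)^0·(+1)^1 = +1.
v=2: v_2(a)=-3, v_2(b)=2; units ≡ 7, 3 (mod 8); ε·ε+αω+βω = 1·1+-3·1+2·0 ≡ 0  ⇒  (a,b)_2 = +1.
v=∞: -1122 < 0 and 323 > 0  ⇒  (a,b)_∞ = +1.
v=17: a=17^1·(≡9), b=17^1·(≡9) mod 17; (9|17)=+1, (9|17)=+1; (−1)^{1·1·8}·(+1)^1·(+1)^1 = +1.
v=3: a=3^-1·(≡1), b=3^2·(≡2) mod 3; (1|3)=+1, (2|3)=-1; (−1)^{-1·2·1}·(+1)^2·(-1)^-1 = -1.
(-1122, 323 / ℚ) ramifies at {3, 19}: a division algebra.

[3, 19]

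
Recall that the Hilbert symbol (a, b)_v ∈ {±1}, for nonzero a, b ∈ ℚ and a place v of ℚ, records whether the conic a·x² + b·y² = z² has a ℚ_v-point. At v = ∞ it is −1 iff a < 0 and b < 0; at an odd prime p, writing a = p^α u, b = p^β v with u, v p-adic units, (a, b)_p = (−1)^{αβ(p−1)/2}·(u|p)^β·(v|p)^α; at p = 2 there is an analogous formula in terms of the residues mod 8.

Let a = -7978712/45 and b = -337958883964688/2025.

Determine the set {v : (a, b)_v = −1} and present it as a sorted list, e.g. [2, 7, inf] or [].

[5, 17, 29, inf]

(a, b) ≡ (-34510, -17) mod (ℚ^×)²; places V = {2, 3, 5, 7, 17, 19, 29, ∞}.
(a,b)_∞: sgn(-34510)=−, sgn(-17)=−, so -1.
(a,b)_5: α=-1, u≡2; β=-2, v≡2 (mod 5); (2|5)=-1, (2|5)=-1; sign (−1)^0·-1^-2·-1^-1 = -1.
(a,b)_17: α=3, u≡10; β=5, v≡2 (mod 17); (10|17)=-1, (2|17)=+1; sign (−1)^0·-1^5·+1^3 = -1.
(a,b)_19: α=0, u≡13; β=2, v≡14 (mod 19); (13|19)=-1, (14|19)=-1; sign (−1)^0·-1^2·-1^0 = +1.
(a,b)_3: α=-2, u≡2; β=-4, v≡1 (mod 3); (2|3)=-1, (1|3)=+1; sign (−1)^0·-1^-4·+1^-2 = +1.
(a,b)_29: α=1, u≡16; β=2, v≡21 (mod 29); (16|29)=+1, (21|29)=-1; sign (−1)^0·+1^2·-1^1 = -1.
(a,b)_7: α=1, u≡5; β=2, v≡1 (mod 7); (5|7)=-1, (1|7)=+1; sign (−1)^0·-1^2·+1^1 = +1.
(a,b)_2: α=3, β=4; u≡1, v≡7 (mod 8); ε(u)ε(v)=0·1, αω(v)=3·0, βω(u)=4·0; sum ≡ 0  ⇒  +1.
(-34510, -17 / ℚ) ramifies at {5, 17, 29, ∞}: a division algebra.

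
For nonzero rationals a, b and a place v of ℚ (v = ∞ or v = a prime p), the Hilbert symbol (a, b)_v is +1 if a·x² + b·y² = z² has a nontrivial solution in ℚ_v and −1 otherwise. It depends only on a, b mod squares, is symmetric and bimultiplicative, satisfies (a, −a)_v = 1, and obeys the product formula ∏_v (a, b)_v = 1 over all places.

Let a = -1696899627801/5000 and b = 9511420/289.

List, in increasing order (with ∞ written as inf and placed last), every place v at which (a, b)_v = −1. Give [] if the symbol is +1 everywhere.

Mod squares: a ≡ -2, b ≡ 4495. Check v ∈ {∞, 2, 3, 5, 7, 17, 23, 29, 31}.
v=2: v_2(a)=-3, v_2(b)=2; units ≡ 7, 7 (mod 8); ε·ε+αω+βω = 1·1+-3·0+2·0 ≡ 1  ⇒  (a,b)_2 = -1.
v=17: a=17^0·(≡2), b=17^-2·(≡5) mod 17; (2|17)=+1, (5|17)=-1; (−1)^{0·-2·8}·(+1)^-2·(-1)^0 = +1.
v=23: a=23^2·(≡7), b=23^2·(≡19) mod 23; (7|23)=-1, (19|23)=-1; (−1)^{2·2·11}·(-1)^2·(-1)^2 = +1.
v=31: a=31^2·(≡6), b=31^1·(≡23) mod 31; (6|31)=-1, (23|31)=-1; (−1)^{2·1·15}·(-1)^1·(-1)^2 = -1.
v=5: a=5^-4·(≡3), b=5^1·(≡1) mod 5; (3|5)=-1, (1|5)=+1; (−1)^{-4·1·2}·(-1)^1·(+1)^-4 = -1.
v=3: a=3^4·(≡1), b=3^0·(≡1) mod 3; (1|3)=+1, (1|3)=+1; (−1)^{4·0·1}·(+1)^0·(+1)^4 = +1.
v=7: a=7^2·(≡5), b=7^0·(≡1) mod 7; (5|7)=-1, (1|7)=+1; (−1)^{2·0·3}·(-1)^0·(+1)^2 = +1.
v=∞: -2 < 0 and 4495 > 0  ⇒  (a,b)_∞ = +1.
v=29: a=29^2·(≡19), b=29^1·(≡10) mod 29; (19|29)=-1, (10|29)=-1; (−1)^{2·1·14}·(-1)^1·(-1)^2 = -1.
(-2, 4495 / ℚ) ramifies at {2, 5, 29, 31}: a division algebra.

[2, 5, 29, 31]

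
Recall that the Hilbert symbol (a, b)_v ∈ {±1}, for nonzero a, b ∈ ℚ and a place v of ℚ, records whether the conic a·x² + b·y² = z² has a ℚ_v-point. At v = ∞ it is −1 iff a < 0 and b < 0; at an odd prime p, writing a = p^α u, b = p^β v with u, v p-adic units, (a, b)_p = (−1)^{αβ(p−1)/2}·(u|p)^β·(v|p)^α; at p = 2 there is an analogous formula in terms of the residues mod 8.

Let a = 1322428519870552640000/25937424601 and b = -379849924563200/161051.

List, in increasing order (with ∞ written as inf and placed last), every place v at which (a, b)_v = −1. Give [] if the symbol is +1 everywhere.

[2, 29]

Mod squares: a ≡ 1704794, b ≡ -323323. Check v ∈ {∞, 2, 5, 7, 11, 13, 17, 19, 29}.
v=19: a=19^1·(≡2), b=19^1·(≡6) mod 19; (2|19)=-1, (6|19)=+1; (−1)^{1·1·9}·(-1)^1·(+1)^1 = +1.
v=5: a=5^4·(≡4), b=5^2·(≡2) mod 5; (4|5)=+1, (2|5)=-1; (−1)^{4·2·2}·(+1)^2·(-1)^4 = +1.
v=∞: 1704794 > 0 and -323323 < 0  ⇒  (a,b)_∞ = +1.
v=11: a=11^-10·(≡4), b=11^-5·(≡8) mod 11; (4|11)=+1, (8|11)=-1; (−1)^{-10·-5·5}·(+1)^-5·(-1)^-10 = +1.
v=7: a=7^9·(≡3), b=7^5·(≡1) mod 7; (3|7)=-1, (1|7)=+1; (−1)^{9·5·3}·(-1)^5·(+1)^9 = +1.
v=29: a=29^3·(≡8), b=29^2·(≡17) mod 29; (8|29)=-1, (17|29)=-1; (−1)^{3·2·14}·(-1)^2·(-1)^3 = -1.
v=13: a=13^1·(≡5), b=13^1·(≡11) mod 13; (5|13)=-1, (11|13)=-1; (−1)^{1·1·6}·(-1)^1·(-1)^1 = +1.
v=17: a=17^1·(≡16), b=17^1·(≡9) mod 17; (16|17)=+1, (9|17)=+1; (−1)^{1·1·8}·(+1)^1·(+1)^1 = +1.
v=2: v_2(a)=9, v_2(b)=8; units ≡ 5, 5 (mod 8); ε·ε+αω+βω = 0·0+9·1+8·1 ≡ 1  ⇒  (a,b)_2 = -1.
Ram(1704794, -323323) = {2, 29}; no ℚ_2-point on the conic.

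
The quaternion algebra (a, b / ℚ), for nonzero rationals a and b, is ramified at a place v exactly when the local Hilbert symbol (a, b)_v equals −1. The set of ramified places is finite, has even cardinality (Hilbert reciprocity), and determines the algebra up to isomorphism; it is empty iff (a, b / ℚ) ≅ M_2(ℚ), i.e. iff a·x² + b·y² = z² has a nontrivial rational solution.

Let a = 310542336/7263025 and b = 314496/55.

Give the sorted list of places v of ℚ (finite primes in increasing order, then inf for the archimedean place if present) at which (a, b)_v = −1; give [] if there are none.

[2, 3, 7, 13]

Mod squares: a ≡ 26, b ≡ 30030. Check v ∈ {∞, 2, 3, 5, 7, 11, 13}.
v=7: a=7^-4·(≡6), b=7^1·(≡5) mod 7; (6|7)=-1, (5|7)=-1; (−1)^{-4·1·3}·(-1)^1·(-1)^-4 = -1.
v=13: a=13^1·(≡7), b=13^1·(≡4) mod 13; (7|13)=-1, (4|13)=+1; (−1)^{1·1·6}·(-1)^1·(+1)^1 = -1.
v=∞: 26 > 0 and 30030 > 0  ⇒  (a,b)_∞ = +1.
v=5: a=5^-2·(≡1), b=5^-1·(≡1) mod 5; (1|5)=+1, (1|5)=+1; (−1)^{-2·-1·2}·(+1)^-1·(+1)^-2 = +1.
v=3: a=3^6·(≡2), b=3^3·(≡2) mod 3; (2|3)=-1, (2|3)=-1; (−1)^{6·3·1}·(-1)^3·(-1)^6 = -1.
v=11: a=11^-2·(≡3), b=11^-1·(≡10) mod 11; (3|11)=+1, (10|11)=-1; (−1)^{-2·-1·5}·(+1)^-1·(-1)^-2 = +1.
v=2: v_2(a)=15, v_2(b)=7; units ≡ 5, 7 (mod 8); ε·ε+αω+βω = 0·1+15·0+7·1 ≡ 1  ⇒  (a,b)_2 = -1.
|Ram(26, 30030)| = 4, even; anisotropic at {2, 3, 7, 13}.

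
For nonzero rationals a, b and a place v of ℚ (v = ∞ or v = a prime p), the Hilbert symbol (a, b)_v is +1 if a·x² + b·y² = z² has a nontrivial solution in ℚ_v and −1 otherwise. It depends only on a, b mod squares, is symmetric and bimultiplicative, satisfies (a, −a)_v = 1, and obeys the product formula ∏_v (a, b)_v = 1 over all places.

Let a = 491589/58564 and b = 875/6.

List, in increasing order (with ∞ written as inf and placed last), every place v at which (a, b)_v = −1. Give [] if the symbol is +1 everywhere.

Mod squares: a ≡ 21, b ≡ 210. Check v ∈ {∞, 2, 3, 5, 7, 11, 17}.
v=7: a=7^1·(≡5), b=7^1·(≡1) mod 7; (5|7)=-1, (1|7)=+1; (−1)^{1·1·3}·(-1)^1·(+1)^1 = +1.
v=3: a=3^5·(≡1), b=3^-1·(≡1) mod 3; (1|3)=+1, (1|3)=+1; (−1)^{5·-1·1}·(+1)^-1·(+1)^5 = -1.
v=2: v_2(a)=-2, v_2(b)=-1; units ≡ 5, 1 (mod 8); ε·ε+αω+βω = 0·0+-2·0+-1·1 ≡ 1  ⇒  (a,b)_2 = -1.
v=5: a=5^0·(≡1), b=5^3·(≡2) mod 5; (1|5)=+1, (2|5)=-1; (−1)^{0·3·2}·(+1)^3·(-1)^0 = +1.
v=17: a=17^2·(≡16), b=17^0·(≡7) mod 17; (16|17)=+1, (7|17)=-1; (−1)^{2·0·8}·(+1)^0·(-1)^2 = +1.
v=11: a=11^-4·(≡8), b=11^0·(≡1) mod 11; (8|11)=-1, (1|11)=+1; (−1)^{-4·0·5}·(-1)^0·(+1)^-4 = +1.
v=∞: 21 > 0 and 210 > 0  ⇒  (a,b)_∞ = +1.
|Ram(21, 210)| = 2, even; anisotropic at {2, 3}.

[2, 3]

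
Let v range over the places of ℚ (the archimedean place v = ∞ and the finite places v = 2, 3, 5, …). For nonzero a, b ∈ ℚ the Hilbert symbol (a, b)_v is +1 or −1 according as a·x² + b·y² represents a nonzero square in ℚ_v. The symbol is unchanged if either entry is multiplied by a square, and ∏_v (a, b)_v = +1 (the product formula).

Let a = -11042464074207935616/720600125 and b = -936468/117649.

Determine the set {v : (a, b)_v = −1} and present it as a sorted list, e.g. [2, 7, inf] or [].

Mod squares: a ≡ -8970, b ≡ -26013. Check v ∈ {∞, 2, 3, 5, 7, 13, 23, 29}.
v=∞: -8970 < 0 and -26013 < 0  ⇒  (a,b)_∞ = -1.
v=3: a=3^3·(≡1), b=3^3·(≡2) mod 3; (1|3)=+1, (2|3)=-1; (−1)^{3·3·1}·(+1)^3·(-1)^3 = +1.
v=23: a=23^3·(≡3), b=23^1·(≡10) mod 23; (3|23)=+1, (10|23)=-1; (−1)^{3·1·11}·(+1)^1·(-1)^3 = +1.
v=5: a=5^-3·(≡4), b=5^0·(≡3) mod 5; (4|5)=+1, (3|5)=-1; (−1)^{-3·0·2}·(+1)^0·(-1)^-3 = -1.
v=13: a=13^5·(≡3), b=13^1·(≡3) mod 13; (3|13)=+1, (3|13)=+1; (−1)^{5·1·6}·(+1)^1·(+1)^5 = +1.
v=29: a=29^4·(≡20), b=29^1·(≡11) mod 29; (20|29)=+1, (11|29)=-1; (−1)^{4·1·14}·(+1)^1·(-1)^4 = +1.
v=2: v_2(a)=7, v_2(b)=2; units ≡ 3, 3 (mod 8); ε·ε+αω+βω = 1·1+7·1+2·1 ≡ 0  ⇒  (a,b)_2 = +1.
v=7: a=7^-8·(≡2), b=7^-6·(≡6) mod 7; (2|7)=+1, (6|7)=-1; (−1)^{-8·-6·3}·(+1)^-6·(-1)^-8 = +1.
(-8970, -26013 / ℚ) ramifies at {5, ∞}: a division algebra.

[5, inf]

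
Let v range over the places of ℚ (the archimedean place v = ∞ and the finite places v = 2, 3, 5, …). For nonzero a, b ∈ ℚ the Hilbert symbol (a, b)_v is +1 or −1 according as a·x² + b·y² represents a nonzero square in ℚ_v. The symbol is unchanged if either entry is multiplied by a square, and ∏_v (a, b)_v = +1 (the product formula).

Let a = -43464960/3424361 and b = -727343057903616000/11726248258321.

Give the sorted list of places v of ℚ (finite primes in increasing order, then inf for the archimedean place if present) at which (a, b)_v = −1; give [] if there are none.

[2, inf]

Mod squares: a ≡ -15785, b ≡ -385. Check v ∈ {∞, 2, 3, 5, 7, 11, 17, 41}.
v=41: a=41^-1·(≡31), b=41^-2·(≡40) mod 41; (31|41)=+1, (40|41)=+1; (−1)^{-1·-2·20}·(+1)^-2·(+1)^-1 = +1.
v=17: a=17^-4·(≡4), b=17^-8·(≡11) mod 17; (4|17)=+1, (11|17)=-1; (−1)^{-4·-8·8}·(+1)^-8·(-1)^-4 = +1.
v=7: a=7^3·(≡5), b=7^7·(≡4) mod 7; (5|7)=-1, (4|7)=+1; (−1)^{3·7·3}·(-1)^7·(+1)^3 = +1.
v=5: a=5^1·(≡3), b=5^3·(≡2) mod 5; (3|5)=-1, (2|5)=-1; (−1)^{1·3·2}·(-1)^3·(-1)^1 = +1.
v=∞: -15785 < 0 and -385 < 0  ⇒  (a,b)_∞ = -1.
v=3: a=3^2·(≡1), b=3^4·(≡2) mod 3; (1|3)=+1, (2|3)=-1; (−1)^{2·4·1}·(+1)^4·(-1)^2 = +1.
v=2: v_2(a)=8, v_2(b)=16; units ≡ 7, 7 (mod 8); ε·ε+αω+βω = 1·1+8·0+16·0 ≡ 1  ⇒  (a,b)_2 = -1.
v=11: a=11^1·(≡10), b=11^3·(≡9) mod 11; (10|11)=-1, (9|11)=+1; (−1)^{1·3·5}·(-1)^3·(+1)^1 = +1.
|Ram(-15785, -385)| = 2, even; anisotropic at {2, ∞}.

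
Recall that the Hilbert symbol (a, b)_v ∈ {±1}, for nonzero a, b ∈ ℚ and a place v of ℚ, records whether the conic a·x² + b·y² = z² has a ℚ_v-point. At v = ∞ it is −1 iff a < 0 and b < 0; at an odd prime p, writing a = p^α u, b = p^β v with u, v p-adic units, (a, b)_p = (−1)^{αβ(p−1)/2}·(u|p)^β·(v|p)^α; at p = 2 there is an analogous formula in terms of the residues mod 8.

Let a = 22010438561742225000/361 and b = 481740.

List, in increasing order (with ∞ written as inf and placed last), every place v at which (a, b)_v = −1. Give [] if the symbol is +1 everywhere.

[2, 7, 31, 37]

(a, b) ≡ (34410, 120435) mod (ℚ^×)²; places V = {2, 3, 5, 7, 19, 31, 37, ∞}.
(a,b)_∞: sgn(34410)=+, sgn(120435)=+, so +1.
(a,b)_3: α=5, u≡1; β=1, v≡2 (mod 3); (1|3)=+1, (2|3)=-1; sign (−1)^1·+1^1·-1^5 = +1.
(a,b)_7: α=4, u≡5; β=1, v≡3 (mod 7); (5|7)=-1, (3|7)=-1; sign (−1)^0·-1^1·-1^4 = -1.
(a,b)_37: α=3, u≡31; β=1, v≡33 (mod 37); (31|37)=-1, (33|37)=+1; sign (−1)^0·-1^1·+1^3 = -1.
(a,b)_31: α=3, u≡18; β=1, v≡9 (mod 31); (18|31)=+1, (9|31)=+1; sign (−1)^1·+1^1·+1^3 = -1.
(a,b)_5: α=5, u≡2; β=1, v≡3 (mod 5); (2|5)=-1, (3|5)=-1; sign (−1)^0·-1^1·-1^5 = +1.
(a,b)_19: α=-2, u≡17; β=0, v≡14 (mod 19); (17|19)=+1, (14|19)=-1; sign (−1)^0·+1^0·-1^-2 = +1.
(a,b)_2: α=3, β=2; u≡5, v≡3 (mod 8); ε(u)ε(v)=0·1, αω(v)=3·1, βω(u)=2·1; sum ≡ 1  ⇒  -1.
Ram(34410, 120435) = {2, 7, 31, 37}; no ℚ_2-point on the conic.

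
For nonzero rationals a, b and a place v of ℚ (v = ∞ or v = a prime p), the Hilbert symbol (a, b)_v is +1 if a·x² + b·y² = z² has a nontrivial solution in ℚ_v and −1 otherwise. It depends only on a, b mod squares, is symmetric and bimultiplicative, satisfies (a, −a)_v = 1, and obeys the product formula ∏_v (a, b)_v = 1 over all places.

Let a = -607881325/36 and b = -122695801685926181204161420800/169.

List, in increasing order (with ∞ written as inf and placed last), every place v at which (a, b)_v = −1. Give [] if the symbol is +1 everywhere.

Mod squares: a ≡ -24315253, b ≡ -182081662. Check v ∈ {∞, 2, 3, 5, 7, 13, 17, 23, 29, 31, 37, 43}.
v=17: a=17^1·(≡12), b=17^3·(≡14) mod 17; (12|17)=-1, (14|17)=-1; (−1)^{1·3·8}·(-1)^3·(-1)^1 = +1.
v=∞: -24315253 < 0 and -182081662 < 0  ⇒  (a,b)_∞ = -1.
v=3: a=3^-2·(≡2), b=3^4·(≡2) mod 3; (2|3)=-1, (2|3)=-1; (−1)^{-2·4·1}·(-1)^4·(-1)^-2 = +1.
v=5: a=5^2·(≡2), b=5^2·(≡2) mod 5; (2|5)=-1, (2|5)=-1; (−1)^{2·2·2}·(-1)^2·(-1)^2 = +1.
v=43: a=43^1·(≡32), b=43^4·(≡20) mod 43; (32|43)=-1, (20|43)=-1; (−1)^{1·4·21}·(-1)^4·(-1)^1 = -1.
v=23: a=23^0·(≡18), b=23^1·(≡8) mod 23; (18|23)=+1, (8|23)=+1; (−1)^{0·1·11}·(+1)^1·(+1)^0 = +1.
v=31: a=31^1·(≡26), b=31^3·(≡29) mod 31; (26|31)=-1, (29|31)=-1; (−1)^{1·3·15}·(-1)^3·(-1)^1 = -1.
v=13: a=13^0·(≡4), b=13^-2·(≡3) mod 13; (4|13)=+1, (3|13)=+1; (−1)^{0·-2·6}·(+1)^-2·(+1)^0 = +1.
v=29: a=29^1·(≡1), b=29^1·(≡28) mod 29; (1|29)=+1, (28|29)=+1; (−1)^{1·1·14}·(+1)^1·(+1)^1 = +1.
v=2: v_2(a)=-2, v_2(b)=9; units ≡ 3, 1 (mod 8); ε·ε+αω+βω = 1·0+-2·0+9·1 ≡ 1  ⇒  (a,b)_2 = -1.
v=7: a=7^0·(≡5), b=7^1·(≡3) mod 7; (5|7)=-1, (3|7)=-1; (−1)^{0·1·3}·(-1)^1·(-1)^0 = -1.
v=37: a=37^1·(≡4), b=37^3·(≡35) mod 37; (4|37)=+1, (35|37)=-1; (−1)^{1·3·18}·(+1)^3·(-1)^1 = -1.
|Ram(-24315253, -182081662)| = 6, even; anisotropic at {2, 7, 31, 37, 43, ∞}.

[2, 7, 31, 37, 43, inf]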